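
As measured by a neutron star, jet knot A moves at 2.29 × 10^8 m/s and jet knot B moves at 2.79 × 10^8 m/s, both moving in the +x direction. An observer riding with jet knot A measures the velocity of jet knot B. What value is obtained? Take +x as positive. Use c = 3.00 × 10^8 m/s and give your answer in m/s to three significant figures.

+1.72 × 10^8 m/s

β_A = 0.763, β_B = 0.930 (dividing each by c = 3.00 × 10^8 m/s).
Transform to A's frame with the inverse velocity-addition law: u' = (u − v)/(1 − uv/c²), taking u = β_B and v = β_A.
u' = (0.930 − 0.763) / (1 − (0.763)(0.930)) = 0.1667/0.2901 = 0.5745.
u' = 0.5745 × 3.00 × 10^8 m/s.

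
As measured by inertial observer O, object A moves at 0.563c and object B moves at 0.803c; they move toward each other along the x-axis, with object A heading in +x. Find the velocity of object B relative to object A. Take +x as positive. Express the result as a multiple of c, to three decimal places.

β_A = 0.563, β_B = -0.803.
Transform to A's frame with the inverse velocity-addition law: u' = (u − v)/(1 − uv/c²), taking u = β_B and v = β_A.
u' = (-0.803 − 0.563) / (1 − (0.563)(-0.803)) = -1.3660/1.4521 = -0.9407.

-0.941c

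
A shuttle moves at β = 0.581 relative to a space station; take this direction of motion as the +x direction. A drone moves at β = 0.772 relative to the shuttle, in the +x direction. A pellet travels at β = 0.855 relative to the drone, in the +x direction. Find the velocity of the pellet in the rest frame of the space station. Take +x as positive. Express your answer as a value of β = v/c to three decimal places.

β = 0.995

Apply u = (u' + v)/(1 + u'v/c²) successively, working outward toward the space station.
Start: velocity of the shuttle relative to the space station = 0.5810c.
Compose with the drone (u' = 0.772 in the shuttle frame): u_1 = (0.772 + 0.581) / (1 + 0.772·0.581) = 1.3530/1.4485 = 0.9340.
Compose with the pellet (u' = 0.855 in the drone frame): u_2 = (0.855 + 0.934) / (1 + 0.855·0.934) = 1.7890/1.7986 = 0.9947.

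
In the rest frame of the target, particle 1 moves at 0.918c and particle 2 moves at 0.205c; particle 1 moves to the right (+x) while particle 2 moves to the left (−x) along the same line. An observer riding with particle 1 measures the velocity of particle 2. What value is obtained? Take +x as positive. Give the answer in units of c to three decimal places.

-0.945c

β_A = 0.918, β_B = -0.205.
Transform to A's frame with the inverse velocity-addition law: u' = (u − v)/(1 − uv/c²), taking u = β_B and v = β_A.
u' = (-0.205 − 0.918) / (1 − (0.918)(-0.205)) = -1.1230/1.1882 = -0.9451.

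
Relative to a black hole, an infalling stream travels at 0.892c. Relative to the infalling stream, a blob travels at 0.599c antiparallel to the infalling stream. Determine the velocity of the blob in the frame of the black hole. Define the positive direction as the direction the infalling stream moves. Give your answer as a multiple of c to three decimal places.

With v = 0.892 and u' = -0.599 (in units of c),
u = (u' + v)/(1 + u'v/c²):
u = (-0.599 + 0.892) / (1 + (-0.599)·0.892) = 0.2930/0.4657 = 0.6292

+0.629c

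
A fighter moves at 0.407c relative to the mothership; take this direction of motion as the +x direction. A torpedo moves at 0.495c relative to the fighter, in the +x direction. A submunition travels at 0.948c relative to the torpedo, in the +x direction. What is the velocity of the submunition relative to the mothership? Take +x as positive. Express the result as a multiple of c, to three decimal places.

Apply u = (u' + v)/(1 + u'v/c²) successively, working outward toward the mothership.
Start: velocity of the fighter relative to the mothership = 0.4070c.
Compose with the torpedo (u' = 0.495 in the fighter frame): u_1 = (0.495 + 0.407) / (1 + 0.495·0.407) = 0.9020/1.2015 = 0.7508.
Compose with the submunition (u' = 0.948 in the torpedo frame): u_2 = (0.948 + 0.751) / (1 + 0.948·0.751) = 1.6988/1.7117 = 0.9924.

0.992c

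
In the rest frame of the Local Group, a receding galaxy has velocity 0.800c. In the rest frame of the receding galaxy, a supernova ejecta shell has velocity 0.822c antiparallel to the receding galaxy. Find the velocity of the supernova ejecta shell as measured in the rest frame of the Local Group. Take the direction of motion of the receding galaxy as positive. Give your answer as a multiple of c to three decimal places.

-0.064c

With v = 0.800 and u' = -0.822 (in units of c),
u = (u' + v)/(1 + u'v/c²):
u = (-0.822 + 0.800) / (1 + (-0.822)·0.800) = -0.0220/0.3424 = -0.0643
(Galilean addition would give -0.022c.)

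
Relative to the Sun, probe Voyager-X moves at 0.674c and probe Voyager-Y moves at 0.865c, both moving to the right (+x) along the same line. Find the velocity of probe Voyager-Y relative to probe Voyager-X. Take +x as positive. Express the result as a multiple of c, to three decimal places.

β_A = 0.674, β_B = 0.865.
Transform to A's frame with the inverse velocity-addition law: u' = (u − v)/(1 − uv/c²), taking u = β_B and v = β_A.
u' = (0.865 − 0.674) / (1 − (0.674)(0.865)) = 0.1910/0.4170 = 0.4580.

+0.458c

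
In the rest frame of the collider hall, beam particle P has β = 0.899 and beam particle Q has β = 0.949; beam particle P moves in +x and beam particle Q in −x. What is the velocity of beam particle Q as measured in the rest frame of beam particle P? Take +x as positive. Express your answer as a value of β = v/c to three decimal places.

β = -0.997

β_A = 0.899, β_B = -0.949.
Transform to A's frame with the inverse velocity-addition law: u' = (u − v)/(1 − uv/c²), taking u = β_B and v = β_A.
u' = (-0.949 − 0.899) / (1 − (0.899)(-0.949)) = -1.8480/1.8532 = -0.9972.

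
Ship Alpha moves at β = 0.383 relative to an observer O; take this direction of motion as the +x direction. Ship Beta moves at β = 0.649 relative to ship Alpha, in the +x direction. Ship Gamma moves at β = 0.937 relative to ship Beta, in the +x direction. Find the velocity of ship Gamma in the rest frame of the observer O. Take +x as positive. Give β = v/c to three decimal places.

β = 0.994

Apply u = (u' + v)/(1 + u'v/c²) successively, working outward toward the observer O.
Start: velocity of ship Alpha relative to the observer O = 0.3830c.
Compose with ship Beta (u' = 0.649 in ship Alpha frame): u_1 = (0.649 + 0.383) / (1 + 0.649·0.383) = 1.0320/1.2486 = 0.8265.
Compose with ship Gamma (u' = 0.937 in ship Beta frame): u_2 = (0.937 + 0.827) / (1 + 0.937·0.827) = 1.7635/1.7745 = 0.9938.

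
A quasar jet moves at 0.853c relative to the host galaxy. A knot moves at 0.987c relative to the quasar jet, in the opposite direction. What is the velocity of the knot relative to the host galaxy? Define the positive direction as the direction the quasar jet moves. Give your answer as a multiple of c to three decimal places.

-0.848c

With v = 0.853 and u' = -0.987 (in units of c),
u = (u' + v)/(1 + u'v/c²):
u = (-0.987 + 0.853) / (1 + (-0.987)·0.853) = -0.1340/0.1581 = -0.8476
(Galilean addition would give -0.134c.)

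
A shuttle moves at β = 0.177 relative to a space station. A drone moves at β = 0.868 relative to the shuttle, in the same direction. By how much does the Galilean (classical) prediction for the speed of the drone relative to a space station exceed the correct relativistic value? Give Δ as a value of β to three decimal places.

Galilean: u_cl = 0.868 + 0.177 = 1.0450.
Relativistic: u_rel = (0.868 + 0.177) / (1 + 0.868·0.177) = 1.0450/1.1536 = 0.9058.
Δ = 1.0450 − 0.9058 = 0.1392.
(The classical prediction exceeds c; the relativistic result does not.)

Δ = 0.139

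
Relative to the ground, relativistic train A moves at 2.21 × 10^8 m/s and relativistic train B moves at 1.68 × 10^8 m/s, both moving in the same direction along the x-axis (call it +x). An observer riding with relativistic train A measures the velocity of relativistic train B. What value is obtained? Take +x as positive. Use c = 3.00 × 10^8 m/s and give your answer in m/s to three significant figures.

β_A = 0.737, β_B = 0.560 (dividing each by c = 3.00 × 10^8 m/s).
Transform to A's frame with the inverse velocity-addition law: u' = (u − v)/(1 − uv/c²), taking u = β_B and v = β_A.
u' = (0.560 − 0.737) / (1 − (0.737)(0.560)) = -0.1767/0.5875 = -0.3007.
u' = -0.3007 × 3.00 × 10^8 m/s.

-9.02 × 10^7 m/s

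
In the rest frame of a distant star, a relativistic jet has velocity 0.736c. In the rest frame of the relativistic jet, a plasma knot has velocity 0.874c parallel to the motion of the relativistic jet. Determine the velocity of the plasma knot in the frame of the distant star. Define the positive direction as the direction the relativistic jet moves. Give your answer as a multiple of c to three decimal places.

With v = 0.736 and u' = 0.874 (in units of c),
u = (u' + v)/(1 + u'v/c²):
u = (0.874 + 0.736) / (1 + 0.874·0.736) = 1.6100/1.6433 = 0.9798

0.980c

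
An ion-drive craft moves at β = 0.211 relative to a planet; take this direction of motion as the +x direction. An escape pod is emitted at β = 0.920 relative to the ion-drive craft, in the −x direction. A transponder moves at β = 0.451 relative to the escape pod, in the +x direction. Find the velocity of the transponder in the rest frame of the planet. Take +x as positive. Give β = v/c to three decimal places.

β = -0.711

Apply u = (u' + v)/(1 + u'v/c²) successively, working outward toward the planet.
Start: velocity of the ion-drive craft relative to the planet = 0.2110c.
Compose with the escape pod (u' = -0.920 in the ion-drive craft frame): u_1 = (-0.920 + 0.211) / (1 + (-0.920)·0.211) = -0.7090/0.8059 = -0.8798.
Compose with the transponder (u' = 0.451 in the escape pod frame): u_2 = (0.451 + (-0.880)) / (1 + 0.451·(-0.880)) = -0.4288/0.6032 = -0.7108.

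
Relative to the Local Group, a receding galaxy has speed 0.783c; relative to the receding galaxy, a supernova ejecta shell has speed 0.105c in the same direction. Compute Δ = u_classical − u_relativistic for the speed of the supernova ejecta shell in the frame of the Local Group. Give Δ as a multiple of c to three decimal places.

Galilean: u_cl = 0.105 + 0.783 = 0.8880.
Relativistic: u_rel = (0.105 + 0.783) / (1 + 0.105·0.783) = 0.8880/1.0822 = 0.8205.
Δ = 0.8880 − 0.8205 = 0.0675.

Δ = 0.067c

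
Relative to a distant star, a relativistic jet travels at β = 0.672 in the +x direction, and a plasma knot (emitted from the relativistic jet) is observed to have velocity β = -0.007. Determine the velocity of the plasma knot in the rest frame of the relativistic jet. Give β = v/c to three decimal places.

Invert the composition law: u' = (u − v)/(1 − uv/c²).
u' = (-0.007 − 0.672) / (1 − (-0.007)(0.672)) = -0.6790/1.0047 = -0.6758.

β = -0.676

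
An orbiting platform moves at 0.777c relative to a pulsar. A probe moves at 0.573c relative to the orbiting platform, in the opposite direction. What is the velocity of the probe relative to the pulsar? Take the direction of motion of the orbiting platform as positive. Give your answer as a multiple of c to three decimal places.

With v = 0.777 and u' = -0.573 (in units of c),
u = (u' + v)/(1 + u'v/c²):
u = (-0.573 + 0.777) / (1 + (-0.573)·0.777) = 0.2040/0.5548 = 0.3677

+0.368c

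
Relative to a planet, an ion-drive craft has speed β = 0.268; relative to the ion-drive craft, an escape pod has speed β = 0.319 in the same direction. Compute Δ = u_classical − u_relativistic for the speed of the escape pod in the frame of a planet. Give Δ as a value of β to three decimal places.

Δ = 0.046

Galilean: u_cl = 0.319 + 0.268 = 0.5870.
Relativistic: u_rel = (0.319 + 0.268) / (1 + 0.319·0.268) = 0.5870/1.0855 = 0.5408.
Δ = 0.5870 − 0.5408 = 0.0462.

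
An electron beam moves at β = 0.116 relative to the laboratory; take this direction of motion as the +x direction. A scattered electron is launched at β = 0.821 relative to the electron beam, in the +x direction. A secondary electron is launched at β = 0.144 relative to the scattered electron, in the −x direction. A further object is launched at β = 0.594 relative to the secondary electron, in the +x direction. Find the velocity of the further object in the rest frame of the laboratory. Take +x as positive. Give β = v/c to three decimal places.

β = +0.948

Apply u = (u' + v)/(1 + u'v/c²) successively, working outward toward the laboratory.
Start: velocity of the electron beam relative to the laboratory = 0.1160c.
Compose with the scattered electron (u' = 0.821 in the electron beam frame): u_1 = (0.821 + 0.116) / (1 + 0.821·0.116) = 0.9370/1.0952 = 0.8555.
Compose with the secondary electron (u' = -0.144 in the scattered electron frame): u_2 = (-0.144 + 0.856) / (1 + (-0.144)·0.856) = 0.7115/0.8768 = 0.8115.
Compose with the further object (u' = 0.594 in the secondary electron frame): u_3 = (0.594 + 0.811) / (1 + 0.594·0.811) = 1.4055/1.4820 = 0.9484.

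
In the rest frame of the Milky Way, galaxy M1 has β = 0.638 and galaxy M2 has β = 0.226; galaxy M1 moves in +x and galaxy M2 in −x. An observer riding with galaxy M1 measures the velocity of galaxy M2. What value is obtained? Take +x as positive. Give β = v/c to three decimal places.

β = -0.755

β_A = 0.638, β_B = -0.226.
Transform to A's frame with the inverse velocity-addition law: u' = (u − v)/(1 − uv/c²), taking u = β_B and v = β_A.
u' = (-0.226 − 0.638) / (1 − (0.638)(-0.226)) = -0.8640/1.1442 = -0.7551.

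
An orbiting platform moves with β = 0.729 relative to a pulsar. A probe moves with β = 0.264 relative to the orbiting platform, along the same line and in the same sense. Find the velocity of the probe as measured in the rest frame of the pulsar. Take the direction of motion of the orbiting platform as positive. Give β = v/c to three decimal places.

With v = 0.729 and u' = 0.264 (in units of c),
u = (u' + v)/(1 + u'v/c²):
u = (0.264 + 0.729) / (1 + 0.264·0.729) = 0.9930/1.1925 = 0.8327
(Galilean addition would give +0.993c.)

β = 0.833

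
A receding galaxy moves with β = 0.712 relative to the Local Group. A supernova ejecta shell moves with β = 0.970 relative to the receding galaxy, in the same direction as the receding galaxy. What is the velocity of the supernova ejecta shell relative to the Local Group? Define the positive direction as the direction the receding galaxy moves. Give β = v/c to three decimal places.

With v = 0.712 and u' = 0.970 (in units of c),
u = (u' + v)/(1 + u'v/c²):
u = (0.970 + 0.712) / (1 + 0.970·0.712) = 1.6820/1.6906 = 0.9949
(Galilean addition would give +1.682c, exceeding c.)

β = 0.995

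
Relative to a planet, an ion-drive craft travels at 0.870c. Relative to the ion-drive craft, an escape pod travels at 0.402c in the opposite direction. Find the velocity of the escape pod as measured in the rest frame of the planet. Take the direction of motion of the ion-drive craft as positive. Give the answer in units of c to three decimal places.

With v = 0.870 and u' = -0.402 (in units of c),
u = (u' + v)/(1 + u'v/c²):
u = (-0.402 + 0.870) / (1 + (-0.402)·0.870) = 0.4680/0.6503 = 0.7197

+0.720c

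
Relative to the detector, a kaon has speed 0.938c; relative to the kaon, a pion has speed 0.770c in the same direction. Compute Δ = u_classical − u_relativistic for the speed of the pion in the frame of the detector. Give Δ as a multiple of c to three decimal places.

Δ = 0.716c

Galilean: u_cl = 0.770 + 0.938 = 1.7080.
Relativistic: u_rel = (0.770 + 0.938) / (1 + 0.770·0.938) = 1.7080/1.7223 = 0.9917.
Δ = 1.7080 − 0.9917 = 0.7163.
(The classical prediction exceeds c; the relativistic result does not.)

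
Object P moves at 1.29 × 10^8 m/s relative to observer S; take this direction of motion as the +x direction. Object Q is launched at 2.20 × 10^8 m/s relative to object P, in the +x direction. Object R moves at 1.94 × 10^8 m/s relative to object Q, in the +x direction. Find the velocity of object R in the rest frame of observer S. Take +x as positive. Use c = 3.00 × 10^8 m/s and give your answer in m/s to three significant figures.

Apply u = (u' + v)/(1 + u'v/c²) successively, working outward toward observer S.
(Dividing each given speed by c = 3.00 × 10^8 m/s to work in units of c.)
Start: velocity of object P relative to observer S = 0.4300c.
Compose with object Q (u' = 0.733 in object P frame): u_1 = (0.733 + 0.430) / (1 + 0.733·0.430) = 1.1633/1.3153 = 0.8844.
Compose with object R (u' = 0.647 in object Q frame): u_2 = (0.647 + 0.884) / (1 + 0.647·0.884) = 1.5311/1.5719 = 0.9740.
So u = 0.9740 × 3.00 × 10^8 m/s.

2.92 × 10^8 m/s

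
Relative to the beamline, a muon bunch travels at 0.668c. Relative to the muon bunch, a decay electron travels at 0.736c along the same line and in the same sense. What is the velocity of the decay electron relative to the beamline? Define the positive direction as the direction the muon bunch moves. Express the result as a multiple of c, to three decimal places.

With v = 0.668 and u' = 0.736 (in units of c),
u = (u' + v)/(1 + u'v/c²):
u = (0.736 + 0.668) / (1 + 0.736·0.668) = 1.4040/1.4916 = 0.9412

0.941c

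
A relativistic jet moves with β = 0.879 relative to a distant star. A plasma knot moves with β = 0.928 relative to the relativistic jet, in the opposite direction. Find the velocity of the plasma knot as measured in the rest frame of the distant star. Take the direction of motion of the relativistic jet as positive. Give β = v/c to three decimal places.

With v = 0.879 and u' = -0.928 (in units of c),
u = (u' + v)/(1 + u'v/c²):
u = (-0.928 + 0.879) / (1 + (-0.928)·0.879) = -0.0490/0.1843 = -0.2659
(Galilean addition would give -0.049c.)

β = -0.266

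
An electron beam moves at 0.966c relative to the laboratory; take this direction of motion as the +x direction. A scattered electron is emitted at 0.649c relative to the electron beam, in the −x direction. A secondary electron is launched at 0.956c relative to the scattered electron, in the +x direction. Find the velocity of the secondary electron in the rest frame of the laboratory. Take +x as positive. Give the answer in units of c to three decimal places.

+0.996c

Apply u = (u' + v)/(1 + u'v/c²) successively, working outward toward the laboratory.
Start: velocity of the electron beam relative to the laboratory = 0.9660c.
Compose with the scattered electron (u' = -0.649 in the electron beam frame): u_1 = (-0.649 + 0.966) / (1 + (-0.649)·0.966) = 0.3170/0.3731 = 0.8497.
Compose with the secondary electron (u' = 0.956 in the scattered electron frame): u_2 = (0.956 + 0.850) / (1 + 0.956·0.850) = 1.8057/1.8123 = 0.9964.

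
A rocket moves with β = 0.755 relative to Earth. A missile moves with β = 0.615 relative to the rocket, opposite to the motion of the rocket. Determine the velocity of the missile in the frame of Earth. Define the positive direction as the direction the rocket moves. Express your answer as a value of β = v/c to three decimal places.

With v = 0.755 and u' = -0.615 (in units of c),
u = (u' + v)/(1 + u'v/c²):
u = (-0.615 + 0.755) / (1 + (-0.615)·0.755) = 0.1400/0.5357 = 0.2614

β = +0.261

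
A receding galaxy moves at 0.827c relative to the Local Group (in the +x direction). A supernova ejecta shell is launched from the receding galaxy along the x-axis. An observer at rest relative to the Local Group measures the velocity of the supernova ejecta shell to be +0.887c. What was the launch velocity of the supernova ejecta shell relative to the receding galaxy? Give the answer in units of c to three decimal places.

Invert the composition law: u' = (u − v)/(1 − uv/c²).
u' = (0.887 − 0.827) / (1 − (0.887)(0.827)) = 0.0600/0.2665 = 0.2252.

+0.225c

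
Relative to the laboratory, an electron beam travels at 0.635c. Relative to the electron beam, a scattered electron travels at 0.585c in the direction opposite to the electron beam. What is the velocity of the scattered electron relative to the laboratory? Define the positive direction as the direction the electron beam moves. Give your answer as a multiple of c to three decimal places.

+0.080c

With v = 0.635 and u' = -0.585 (in units of c),
u = (u' + v)/(1 + u'v/c²):
u = (-0.585 + 0.635) / (1 + (-0.585)·0.635) = 0.0500/0.6285 = 0.0796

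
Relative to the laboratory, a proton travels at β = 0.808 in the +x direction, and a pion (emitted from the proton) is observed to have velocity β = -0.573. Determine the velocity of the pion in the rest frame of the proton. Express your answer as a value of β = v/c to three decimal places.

β = -0.944

Invert the composition law: u' = (u − v)/(1 − uv/c²).
u' = (-0.573 − 0.808) / (1 − (-0.573)(0.808)) = -1.3810/1.4630 = -0.9440.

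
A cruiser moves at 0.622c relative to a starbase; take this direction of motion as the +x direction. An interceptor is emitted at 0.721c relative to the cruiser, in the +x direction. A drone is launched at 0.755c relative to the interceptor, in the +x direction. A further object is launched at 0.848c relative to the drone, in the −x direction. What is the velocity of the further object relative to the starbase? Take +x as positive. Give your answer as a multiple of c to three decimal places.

+0.879c

Apply u = (u' + v)/(1 + u'v/c²) successively, working outward toward the starbase.
Start: velocity of the cruiser relative to the starbase = 0.6220c.
Compose with the interceptor (u' = 0.721 in the cruiser frame): u_1 = (0.721 + 0.622) / (1 + 0.721·0.622) = 1.3430/1.4485 = 0.9272.
Compose with the drone (u' = 0.755 in the interceptor frame): u_2 = (0.755 + 0.927) / (1 + 0.755·0.927) = 1.6822/1.7000 = 0.9895.
Compose with the further object (u' = -0.848 in the drone frame): u_3 = (-0.848 + 0.990) / (1 + (-0.848)·0.990) = 0.1415/0.1609 = 0.8795.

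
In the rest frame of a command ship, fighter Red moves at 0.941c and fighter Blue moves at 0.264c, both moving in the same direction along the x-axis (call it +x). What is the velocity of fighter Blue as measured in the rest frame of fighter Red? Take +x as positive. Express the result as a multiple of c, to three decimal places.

β_A = 0.941, β_B = 0.264.
Transform to A's frame with the inverse velocity-addition law: u' = (u − v)/(1 − uv/c²), taking u = β_B and v = β_A.
u' = (0.264 − 0.941) / (1 − (0.941)(0.264)) = -0.6770/0.7516 = -0.9008.

-0.901c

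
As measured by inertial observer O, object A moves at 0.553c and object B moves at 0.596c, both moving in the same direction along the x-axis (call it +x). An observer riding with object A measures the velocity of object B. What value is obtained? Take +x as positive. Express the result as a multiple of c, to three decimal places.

β_A = 0.553, β_B = 0.596.
Transform to A's frame with the inverse velocity-addition law: u' = (u − v)/(1 − uv/c²), taking u = β_B and v = β_A.
u' = (0.596 − 0.553) / (1 − (0.553)(0.596)) = 0.0430/0.6704 = 0.0641.

+0.064c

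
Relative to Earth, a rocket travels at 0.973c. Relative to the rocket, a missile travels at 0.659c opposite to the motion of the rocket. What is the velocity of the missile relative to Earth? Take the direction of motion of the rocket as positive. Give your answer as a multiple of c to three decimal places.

With v = 0.973 and u' = -0.659 (in units of c),
u = (u' + v)/(1 + u'v/c²):
u = (-0.659 + 0.973) / (1 + (-0.659)·0.973) = 0.3140/0.3588 = 0.8752

+0.875c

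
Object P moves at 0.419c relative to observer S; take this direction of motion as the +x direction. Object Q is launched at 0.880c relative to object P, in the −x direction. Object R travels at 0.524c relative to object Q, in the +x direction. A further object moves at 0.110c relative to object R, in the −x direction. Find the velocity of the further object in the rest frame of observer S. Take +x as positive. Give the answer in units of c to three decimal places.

-0.428c

Apply u = (u' + v)/(1 + u'v/c²) successively, working outward toward observer S.
Start: velocity of object P relative to observer S = 0.4190c.
Compose with object Q (u' = -0.880 in object P frame): u_1 = (-0.880 + 0.419) / (1 + (-0.880)·0.419) = -0.4610/0.6313 = -0.7303.
Compose with object R (u' = 0.524 in object Q frame): u_2 = (0.524 + (-0.730)) / (1 + 0.524·(-0.730)) = -0.2063/0.6173 = -0.3341.
Compose with the further object (u' = -0.110 in object R frame): u_3 = (-0.110 + (-0.334)) / (1 + (-0.110)·(-0.334)) = -0.4441/1.0368 = -0.4284.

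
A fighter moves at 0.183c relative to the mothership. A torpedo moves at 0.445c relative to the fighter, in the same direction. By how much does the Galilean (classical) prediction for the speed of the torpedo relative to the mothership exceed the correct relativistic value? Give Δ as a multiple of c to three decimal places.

Galilean: u_cl = 0.445 + 0.183 = 0.6280.
Relativistic: u_rel = (0.445 + 0.183) / (1 + 0.445·0.183) = 0.6280/1.0814 = 0.5807.
Δ = 0.6280 − 0.5807 = 0.0473.

Δ = 0.047c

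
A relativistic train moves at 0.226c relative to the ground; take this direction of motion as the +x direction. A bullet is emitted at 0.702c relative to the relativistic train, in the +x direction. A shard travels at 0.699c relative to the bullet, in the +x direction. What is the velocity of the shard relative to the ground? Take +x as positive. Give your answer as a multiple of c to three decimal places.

Apply u = (u' + v)/(1 + u'v/c²) successively, working outward toward the ground.
Start: velocity of the relativistic train relative to the ground = 0.2260c.
Compose with the bullet (u' = 0.702 in the relativistic train frame): u_1 = (0.702 + 0.226) / (1 + 0.702·0.226) = 0.9280/1.1587 = 0.8009.
Compose with the shard (u' = 0.699 in the bullet frame): u_2 = (0.699 + 0.801) / (1 + 0.699·0.801) = 1.4999/1.5599 = 0.9616.

0.962c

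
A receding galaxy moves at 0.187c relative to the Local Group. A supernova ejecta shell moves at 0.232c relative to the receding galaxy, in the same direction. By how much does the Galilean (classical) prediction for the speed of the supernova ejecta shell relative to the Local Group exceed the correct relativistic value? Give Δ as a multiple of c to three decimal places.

Δ = 0.017c

Galilean: u_cl = 0.232 + 0.187 = 0.4190.
Relativistic: u_rel = (0.232 + 0.187) / (1 + 0.232·0.187) = 0.4190/1.0434 = 0.4016.
Δ = 0.4190 − 0.4016 = 0.0174.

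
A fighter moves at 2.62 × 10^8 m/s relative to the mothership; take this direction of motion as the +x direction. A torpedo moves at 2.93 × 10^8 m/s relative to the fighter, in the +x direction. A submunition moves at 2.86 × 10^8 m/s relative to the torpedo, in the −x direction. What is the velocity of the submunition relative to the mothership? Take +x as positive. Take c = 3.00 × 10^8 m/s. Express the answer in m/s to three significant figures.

+2.81 × 10^8 m/s

Apply u = (u' + v)/(1 + u'v/c²) successively, working outward toward the mothership.
(Dividing each given speed by c = 3.00 × 10^8 m/s to work in units of c.)
Start: velocity of the fighter relative to the mothership = 0.8733c.
Compose with the torpedo (u' = 0.977 in the fighter frame): u_1 = (0.977 + 0.873) / (1 + 0.977·0.873) = 1.8500/1.8530 = 0.9984.
Compose with the submunition (u' = -0.953 in the torpedo frame): u_2 = (-0.953 + 0.998) / (1 + (-0.953)·0.998) = 0.0451/0.0482 = 0.9353.
So u = 0.9353 × 3.00 × 10^8 m/s.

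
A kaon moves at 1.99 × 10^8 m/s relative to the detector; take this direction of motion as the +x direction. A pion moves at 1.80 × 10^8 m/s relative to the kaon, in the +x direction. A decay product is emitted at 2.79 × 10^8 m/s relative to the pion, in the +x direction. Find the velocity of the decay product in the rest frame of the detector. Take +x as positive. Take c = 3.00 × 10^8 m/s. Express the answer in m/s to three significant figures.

2.99 × 10^8 m/s

Apply u = (u' + v)/(1 + u'v/c²) successively, working outward toward the detector.
(Dividing each given speed by c = 3.00 × 10^8 m/s to work in units of c.)
Start: velocity of the kaon relative to the detector = 0.6633c.
Compose with the pion (u' = 0.600 in the kaon frame): u_1 = (0.600 + 0.663) / (1 + 0.600·0.663) = 1.2633/1.3980 = 0.9037.
Compose with the decay product (u' = 0.930 in the pion frame): u_2 = (0.930 + 0.904) / (1 + 0.930·0.904) = 1.8337/1.8404 = 0.9963.
So u = 0.9963 × 3.00 × 10^8 m/s.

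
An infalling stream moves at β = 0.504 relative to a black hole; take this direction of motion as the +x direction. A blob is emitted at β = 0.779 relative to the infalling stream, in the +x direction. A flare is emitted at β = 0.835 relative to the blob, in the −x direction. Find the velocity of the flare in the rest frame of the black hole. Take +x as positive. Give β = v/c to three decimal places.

Apply u = (u' + v)/(1 + u'v/c²) successively, working outward toward the black hole.
Start: velocity of the infalling stream relative to the black hole = 0.5040c.
Compose with the blob (u' = 0.779 in the infalling stream frame): u_1 = (0.779 + 0.504) / (1 + 0.779·0.504) = 1.2830/1.3926 = 0.9213.
Compose with the flare (u' = -0.835 in the blob frame): u_2 = (-0.835 + 0.921) / (1 + (-0.835)·0.921) = 0.0863/0.2307 = 0.3740.

β = +0.374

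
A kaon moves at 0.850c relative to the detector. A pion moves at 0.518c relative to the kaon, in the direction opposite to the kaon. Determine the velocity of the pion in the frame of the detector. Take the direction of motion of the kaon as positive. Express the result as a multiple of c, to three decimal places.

+0.593c

With v = 0.850 and u' = -0.518 (in units of c),
u = (u' + v)/(1 + u'v/c²):
u = (-0.518 + 0.850) / (1 + (-0.518)·0.850) = 0.3320/0.5597 = 0.5932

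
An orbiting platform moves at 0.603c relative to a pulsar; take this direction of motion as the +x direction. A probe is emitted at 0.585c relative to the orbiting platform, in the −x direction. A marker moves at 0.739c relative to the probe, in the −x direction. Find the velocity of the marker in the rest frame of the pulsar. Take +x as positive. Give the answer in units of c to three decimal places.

-0.726c

Apply u = (u' + v)/(1 + u'v/c²) successively, working outward toward the pulsar.
Start: velocity of the orbiting platform relative to the pulsar = 0.6030c.
Compose with the probe (u' = -0.585 in the orbiting platform frame): u_1 = (-0.585 + 0.603) / (1 + (-0.585)·0.603) = 0.0180/0.6472 = 0.0278.
Compose with the marker (u' = -0.739 in the probe frame): u_2 = (-0.739 + 0.028) / (1 + (-0.739)·0.028) = -0.7112/0.9794 = -0.7261.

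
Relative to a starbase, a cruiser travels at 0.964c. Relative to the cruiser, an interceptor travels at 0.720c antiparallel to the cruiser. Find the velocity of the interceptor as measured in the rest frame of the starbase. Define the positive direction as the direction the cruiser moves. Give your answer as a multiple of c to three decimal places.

+0.798c

With v = 0.964 and u' = -0.720 (in units of c),
u = (u' + v)/(1 + u'v/c²):
u = (-0.720 + 0.964) / (1 + (-0.720)·0.964) = 0.2440/0.3059 = 0.7976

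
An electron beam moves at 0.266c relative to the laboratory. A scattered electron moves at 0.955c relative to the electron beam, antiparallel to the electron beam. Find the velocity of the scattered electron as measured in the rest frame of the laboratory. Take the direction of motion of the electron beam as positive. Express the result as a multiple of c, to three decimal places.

With v = 0.266 and u' = -0.955 (in units of c),
u = (u' + v)/(1 + u'v/c²):
u = (-0.955 + 0.266) / (1 + (-0.955)·0.266) = -0.6890/0.7460 = -0.9236
(Galilean addition would give -0.689c.)

-0.924c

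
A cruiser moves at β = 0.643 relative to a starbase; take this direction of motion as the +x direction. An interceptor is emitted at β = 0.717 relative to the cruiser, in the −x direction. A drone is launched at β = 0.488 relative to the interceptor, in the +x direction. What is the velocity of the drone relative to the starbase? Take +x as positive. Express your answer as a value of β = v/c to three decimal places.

β = +0.376

Apply u = (u' + v)/(1 + u'v/c²) successively, working outward toward the starbase.
Start: velocity of the cruiser relative to the starbase = 0.6430c.
Compose with the interceptor (u' = -0.717 in the cruiser frame): u_1 = (-0.717 + 0.643) / (1 + (-0.717)·0.643) = -0.0740/0.5390 = -0.1373.
Compose with the drone (u' = 0.488 in the interceptor frame): u_2 = (0.488 + (-0.137)) / (1 + 0.488·(-0.137)) = 0.3507/0.9330 = 0.3759.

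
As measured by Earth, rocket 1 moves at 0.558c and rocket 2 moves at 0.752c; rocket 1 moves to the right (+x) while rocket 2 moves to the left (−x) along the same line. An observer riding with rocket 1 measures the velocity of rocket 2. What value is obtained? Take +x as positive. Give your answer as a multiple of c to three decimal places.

β_A = 0.558, β_B = -0.752.
Transform to A's frame with the inverse velocity-addition law: u' = (u − v)/(1 − uv/c²), taking u = β_B and v = β_A.
u' = (-0.752 − 0.558) / (1 − (0.558)(-0.752)) = -1.3100/1.4196 = -0.9228.

-0.923c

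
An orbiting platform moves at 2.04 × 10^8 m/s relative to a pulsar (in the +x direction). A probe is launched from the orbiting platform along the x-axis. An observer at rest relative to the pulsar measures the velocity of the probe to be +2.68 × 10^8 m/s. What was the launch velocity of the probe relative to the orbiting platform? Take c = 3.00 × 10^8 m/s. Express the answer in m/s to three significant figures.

v = 0.680c, u = 0.893c.
Invert the composition law: u' = (u − v)/(1 − uv/c²).
u' = (0.893 − 0.680) / (1 − (0.893)(0.680)) = 0.2133/0.3925 = 0.5435.
u' = 0.5435 × 3.00 × 10^8 m/s.

+1.63 × 10^8 m/s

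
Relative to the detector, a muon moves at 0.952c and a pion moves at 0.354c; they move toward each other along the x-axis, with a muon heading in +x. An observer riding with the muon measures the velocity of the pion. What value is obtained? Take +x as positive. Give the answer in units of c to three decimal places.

β_A = 0.952, β_B = -0.354.
Transform to A's frame with the inverse velocity-addition law: u' = (u − v)/(1 − uv/c²), taking u = β_B and v = β_A.
u' = (-0.354 − 0.952) / (1 − (0.952)(-0.354)) = -1.3060/1.3370 = -0.9768.

-0.977c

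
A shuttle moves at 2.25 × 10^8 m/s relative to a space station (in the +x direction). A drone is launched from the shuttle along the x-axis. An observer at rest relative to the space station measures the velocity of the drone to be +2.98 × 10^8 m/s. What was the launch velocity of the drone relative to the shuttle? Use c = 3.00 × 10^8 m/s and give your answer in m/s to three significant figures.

+2.86 × 10^8 m/s

v = 0.750c, u = 0.993c.
Invert the composition law: u' = (u − v)/(1 − uv/c²).
u' = (0.993 − 0.750) / (1 − (0.993)(0.750)) = 0.2433/0.2550 = 0.9542.
u' = 0.9542 × 3.00 × 10^8 m/s.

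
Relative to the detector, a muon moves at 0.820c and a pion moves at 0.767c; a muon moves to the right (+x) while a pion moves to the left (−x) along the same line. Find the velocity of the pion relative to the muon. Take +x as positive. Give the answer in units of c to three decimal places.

-0.974c

β_A = 0.820, β_B = -0.767.
Transform to A's frame with the inverse velocity-addition law: u' = (u − v)/(1 − uv/c²), taking u = β_B and v = β_A.
u' = (-0.767 − 0.820) / (1 − (0.820)(-0.767)) = -1.5870/1.6289 = -0.9743.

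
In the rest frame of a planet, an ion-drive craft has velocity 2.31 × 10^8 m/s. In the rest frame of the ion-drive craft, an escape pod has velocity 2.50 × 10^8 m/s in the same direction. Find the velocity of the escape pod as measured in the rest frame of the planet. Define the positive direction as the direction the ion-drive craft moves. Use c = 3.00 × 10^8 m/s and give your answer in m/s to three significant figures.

In units of c (dividing by 3.00 × 10^8 m/s): v = 0.770, u' = 0.833.
u = (u' + v)/(1 + u'v/c²):
u = (0.833 + 0.770) / (1 + 0.833·0.770) = 1.6033/1.6417 = 0.9766
(Galilean addition would give +1.603c, exceeding c.)
Converting back: u = 0.9766 × 3.00 × 10^8 m/s.

2.93 × 10^8 m/s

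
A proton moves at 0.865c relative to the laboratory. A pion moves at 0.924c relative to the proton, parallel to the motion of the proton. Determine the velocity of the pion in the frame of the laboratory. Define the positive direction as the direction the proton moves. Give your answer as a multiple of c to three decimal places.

0.994c

With v = 0.865 and u' = 0.924 (in units of c),
u = (u' + v)/(1 + u'v/c²):
u = (0.924 + 0.865) / (1 + 0.924·0.865) = 1.7890/1.7993 = 0.9943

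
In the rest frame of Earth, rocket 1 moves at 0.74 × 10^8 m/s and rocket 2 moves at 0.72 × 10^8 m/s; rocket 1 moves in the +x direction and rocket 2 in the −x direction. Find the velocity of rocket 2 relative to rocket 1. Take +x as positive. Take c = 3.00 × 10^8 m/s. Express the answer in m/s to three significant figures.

β_A = 0.247, β_B = -0.240 (dividing each by c = 3.00 × 10^8 m/s).
Transform to A's frame with the inverse velocity-addition law: u' = (u − v)/(1 − uv/c²), taking u = β_B and v = β_A.
u' = (-0.240 − 0.247) / (1 − (0.247)(-0.240)) = -0.4867/1.0592 = -0.4595.
u' = -0.4595 × 3.00 × 10^8 m/s.

-1.38 × 10^8 m/s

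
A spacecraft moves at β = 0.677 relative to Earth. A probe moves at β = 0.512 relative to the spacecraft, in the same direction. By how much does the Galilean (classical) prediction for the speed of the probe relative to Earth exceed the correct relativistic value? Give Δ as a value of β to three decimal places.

Galilean: u_cl = 0.512 + 0.677 = 1.1890.
Relativistic: u_rel = (0.512 + 0.677) / (1 + 0.512·0.677) = 1.1890/1.3466 = 0.8829.
Δ = 1.1890 − 0.8829 = 0.3061.
(The classical prediction exceeds c; the relativistic result does not.)

Δ = 0.306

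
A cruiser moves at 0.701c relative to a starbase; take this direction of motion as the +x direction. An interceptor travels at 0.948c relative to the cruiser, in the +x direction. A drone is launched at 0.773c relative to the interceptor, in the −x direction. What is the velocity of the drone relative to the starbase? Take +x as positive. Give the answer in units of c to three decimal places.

+0.929c

Apply u = (u' + v)/(1 + u'v/c²) successively, working outward toward the starbase.
Start: velocity of the cruiser relative to the starbase = 0.7010c.
Compose with the interceptor (u' = 0.948 in the cruiser frame): u_1 = (0.948 + 0.701) / (1 + 0.948·0.701) = 1.6490/1.6645 = 0.9907.
Compose with the drone (u' = -0.773 in the interceptor frame): u_2 = (-0.773 + 0.991) / (1 + (-0.773)·0.991) = 0.2177/0.2342 = 0.9293.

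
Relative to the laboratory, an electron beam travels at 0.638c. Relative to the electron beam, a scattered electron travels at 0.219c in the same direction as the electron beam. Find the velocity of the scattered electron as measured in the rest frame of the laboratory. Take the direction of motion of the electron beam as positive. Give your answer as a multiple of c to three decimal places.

0.752c

With v = 0.638 and u' = 0.219 (in units of c),
u = (u' + v)/(1 + u'v/c²):
u = (0.219 + 0.638) / (1 + 0.219·0.638) = 0.8570/1.1397 = 0.7519
(Galilean addition would give +0.857c.)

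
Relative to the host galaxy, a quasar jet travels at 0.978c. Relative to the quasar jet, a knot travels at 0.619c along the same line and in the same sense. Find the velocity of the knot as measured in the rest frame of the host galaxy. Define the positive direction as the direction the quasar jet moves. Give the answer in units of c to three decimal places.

With v = 0.978 and u' = 0.619 (in units of c),
u = (u' + v)/(1 + u'v/c²):
u = (0.619 + 0.978) / (1 + 0.619·0.978) = 1.5970/1.6054 = 0.9948
(Galilean addition would give +1.597c, exceeding c.)

0.995c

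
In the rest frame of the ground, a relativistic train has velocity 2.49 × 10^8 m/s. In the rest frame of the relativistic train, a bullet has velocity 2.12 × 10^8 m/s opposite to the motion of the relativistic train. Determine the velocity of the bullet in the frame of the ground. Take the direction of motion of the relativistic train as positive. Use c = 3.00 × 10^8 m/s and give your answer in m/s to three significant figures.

In units of c (dividing by 3.00 × 10^8 m/s): v = 0.830, u' = -0.707.
u = (u' + v)/(1 + u'v/c²):
u = (-0.707 + 0.830) / (1 + (-0.707)·0.830) = 0.1233/0.4135 = 0.2983
(Galilean addition would give +0.123c.)
Converting back: u = 0.2983 × 3.00 × 10^8 m/s.

+8.95 × 10^7 m/s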